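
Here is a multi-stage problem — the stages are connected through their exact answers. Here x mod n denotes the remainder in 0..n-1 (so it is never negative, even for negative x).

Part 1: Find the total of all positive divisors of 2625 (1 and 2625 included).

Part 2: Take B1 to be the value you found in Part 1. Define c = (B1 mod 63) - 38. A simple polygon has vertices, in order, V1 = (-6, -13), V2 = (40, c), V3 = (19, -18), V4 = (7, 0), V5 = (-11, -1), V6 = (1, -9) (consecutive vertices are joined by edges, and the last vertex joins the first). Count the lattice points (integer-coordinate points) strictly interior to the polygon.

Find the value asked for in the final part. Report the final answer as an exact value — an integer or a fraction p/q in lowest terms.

257

Part 1: 2625 = 3 * 5^3 * 7; sigma = (1 + 3) * (1 + 5 + 25 + 125) * (1 + 7) = 4 * 156 * 8 = 4992; answer 4992
Part 2: B1 = 4992; c = -23; cross terms: (-6*-23 - 40*-13)=658, (40*-18 - 19*-23)=-283, (19*0 - 7*-18)=126, (7*-1 - -11*0)=-7, (-11*-9 - 1*-1)=100, (1*-13 - -6*-9)=-67; twice the area = |527| = 527; area = 527/2; boundary points = 2 + 1 + 6 + 1 + 4 + 1 = 15; strictly interior points = area - boundary/2 + 1 = 257; answer 257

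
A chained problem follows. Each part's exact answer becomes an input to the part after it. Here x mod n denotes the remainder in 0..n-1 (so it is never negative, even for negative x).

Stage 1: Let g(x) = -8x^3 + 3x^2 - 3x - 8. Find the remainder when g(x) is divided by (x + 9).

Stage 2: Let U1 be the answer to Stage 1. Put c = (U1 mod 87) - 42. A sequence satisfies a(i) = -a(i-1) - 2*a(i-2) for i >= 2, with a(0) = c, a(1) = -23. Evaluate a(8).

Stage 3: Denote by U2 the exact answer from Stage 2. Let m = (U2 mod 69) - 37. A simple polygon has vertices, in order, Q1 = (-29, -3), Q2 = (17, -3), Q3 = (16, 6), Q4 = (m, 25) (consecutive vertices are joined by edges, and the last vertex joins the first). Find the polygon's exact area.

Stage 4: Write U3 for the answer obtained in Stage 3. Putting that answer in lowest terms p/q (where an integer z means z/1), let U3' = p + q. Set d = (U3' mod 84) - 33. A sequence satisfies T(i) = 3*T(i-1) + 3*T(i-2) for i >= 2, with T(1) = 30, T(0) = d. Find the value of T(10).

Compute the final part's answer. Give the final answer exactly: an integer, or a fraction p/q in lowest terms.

Stage 1: remainder = value at the root: -8*(-9)^3 + 3*(-9)^2 - 3*(-9)^1 - 8 = (5832) + (243) + (27) + (-8) = 6094; answer 6094
Stage 2: U1 = 6094; c = -38; a(2) = -1*(-23) - 2*(-38) = 99; iterating: a(2)=99, a(3)=-53, a(4)=-145, a(5)=251, a(6)=39, a(7)=-541, a(8)=463; answer 463
Stage 3: U2 = 463; m = 12; cross terms: (-29*-3 - 17*-3)=138, (17*6 - 16*-3)=150, (16*25 - 12*6)=328, (12*-3 - -29*25)=689; twice the area = |1305| = 1305; area = 1305/2; answer 1305/2
Stage 4: U3 = 1305/2; threaded value p + q = 1307; d = 14; T(2) = 3*(30) + 3*(14) = 132; iterating: T(2)=132, T(3)=486, T(4)=1854, T(5)=7020, T(6)=26622, T(7)=100926, T(8)=382644, T(9)=1450710, T(10)=5500062; answer 5500062

5500062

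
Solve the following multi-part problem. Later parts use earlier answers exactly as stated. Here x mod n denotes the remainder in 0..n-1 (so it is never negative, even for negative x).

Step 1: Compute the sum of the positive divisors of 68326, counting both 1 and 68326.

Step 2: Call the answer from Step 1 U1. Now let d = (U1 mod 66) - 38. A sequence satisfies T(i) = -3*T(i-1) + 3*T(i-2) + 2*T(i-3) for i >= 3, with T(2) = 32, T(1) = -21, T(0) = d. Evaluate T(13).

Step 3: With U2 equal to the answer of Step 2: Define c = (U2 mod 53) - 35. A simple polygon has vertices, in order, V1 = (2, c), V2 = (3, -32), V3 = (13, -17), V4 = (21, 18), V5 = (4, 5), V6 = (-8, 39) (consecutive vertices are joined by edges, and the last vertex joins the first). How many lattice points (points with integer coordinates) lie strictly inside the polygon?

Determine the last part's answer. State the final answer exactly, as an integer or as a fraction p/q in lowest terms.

566

Step 1: 68326 = 2 * 127 * 269; sigma = (1 + 2) * (1 + 127) * (1 + 269) = 3 * 128 * 270 = 103680; answer 103680
Step 2: U1 = 103680; d = 22; T(3) = -3*(32) + 3*(-21) + 2*(22) = -115; iterating: T(3)=-115, T(4)=399, T(5)=-1478, T(6)=5401, T(7)=-19839, T(8)=72764, T(9)=-267007, T(10)=979635, T(11)=-3594398, T(12)=13188085, T(13)=-48388179; answer -48388179
Step 3: U2 = -48388179; c = -9; cross terms: (2*-32 - 3*-9)=-37, (3*-17 - 13*-32)=365, (13*18 - 21*-17)=591, (21*5 - 4*18)=33, (4*39 - -8*5)=196, (-8*-9 - 2*39)=-6; twice the area = |1142| = 1142; area = 571; boundary points = 1 + 5 + 1 + 1 + 2 + 2 = 12; strictly interior points = area - boundary/2 + 1 = 566; answer 566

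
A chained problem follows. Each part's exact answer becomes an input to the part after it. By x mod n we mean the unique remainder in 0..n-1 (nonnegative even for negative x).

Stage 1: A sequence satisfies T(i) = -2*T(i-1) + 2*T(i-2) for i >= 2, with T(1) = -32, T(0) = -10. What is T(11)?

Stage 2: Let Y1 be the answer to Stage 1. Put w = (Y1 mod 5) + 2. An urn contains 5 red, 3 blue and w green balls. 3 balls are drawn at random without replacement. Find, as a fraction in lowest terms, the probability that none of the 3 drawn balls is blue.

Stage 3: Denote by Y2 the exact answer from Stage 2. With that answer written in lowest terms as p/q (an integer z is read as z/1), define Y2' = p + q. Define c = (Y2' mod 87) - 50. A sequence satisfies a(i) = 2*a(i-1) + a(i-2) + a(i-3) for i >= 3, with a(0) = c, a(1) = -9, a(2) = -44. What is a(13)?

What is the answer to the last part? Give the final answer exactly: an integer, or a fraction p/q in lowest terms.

-1148727

Stage 1: T(2) = -2*(-32) + 2*(-10) = 44; iterating: T(2)=44, T(3)=-152, T(4)=392, T(5)=-1088, T(6)=2960, T(7)=-8096, T(8)=22112, T(9)=-60416, T(10)=165056, T(11)=-450944; answer -450944
Stage 2: Y1 = -450944; w = 3; total draws C(11,3) = 165; favorable C(8,3) = 56; P = 56/165; answer 56/165
Stage 3: Y2 = 56/165; threaded value p + q = 221; c = -3; a(3) = 2*(-44) + 1*(-9) + 1*(-3) = -100; iterating: a(3)=-100, a(4)=-253, a(5)=-650, a(6)=-1653, a(7)=-4209, a(8)=-10721, a(9)=-27304, a(10)=-69538, a(11)=-177101, a(12)=-451044, a(13)=-1148727; answer -1148727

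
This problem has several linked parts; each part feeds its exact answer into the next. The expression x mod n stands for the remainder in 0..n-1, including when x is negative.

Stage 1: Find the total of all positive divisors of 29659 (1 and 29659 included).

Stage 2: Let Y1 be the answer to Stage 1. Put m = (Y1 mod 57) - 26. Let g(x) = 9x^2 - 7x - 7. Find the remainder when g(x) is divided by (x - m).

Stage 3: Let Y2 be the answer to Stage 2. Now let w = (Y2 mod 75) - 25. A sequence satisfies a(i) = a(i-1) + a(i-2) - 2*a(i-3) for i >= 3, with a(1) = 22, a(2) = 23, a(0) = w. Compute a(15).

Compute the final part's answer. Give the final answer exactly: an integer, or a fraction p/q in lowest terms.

Stage 1: 29659 = 7 * 19 * 223; sigma = (1 + 7) * (1 + 19) * (1 + 223) = 8 * 20 * 224 = 35840; answer 35840
Stage 2: Y1 = 35840; m = 18; remainder = value at the root: 9*(18)^2 - 7*(18)^1 - 7 = (2916) + (-126) + (-7) = 2783; answer 2783
Stage 3: Y2 = 2783; w = -17; a(3) = 1*(23) + 1*(22) - 2*(-17) = 79; iterating: a(3)=79, a(4)=58, a(5)=91, a(6)=-9, a(7)=-34, a(8)=-225, a(9)=-241, a(10)=-398, a(11)=-189, a(12)=-105, a(13)=502, a(14)=775, a(15)=1487; answer 1487

1487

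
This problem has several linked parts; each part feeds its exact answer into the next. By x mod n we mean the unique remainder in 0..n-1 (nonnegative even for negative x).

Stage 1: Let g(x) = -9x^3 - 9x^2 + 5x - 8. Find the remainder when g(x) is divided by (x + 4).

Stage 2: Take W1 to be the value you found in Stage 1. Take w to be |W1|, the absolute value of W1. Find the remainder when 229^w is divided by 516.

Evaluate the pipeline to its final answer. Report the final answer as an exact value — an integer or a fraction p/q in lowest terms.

Stage 1: remainder = value at the root: -9*(-4)^3 - 9*(-4)^2 + 5*(-4)^1 - 8 = (576) + (-144) + (-20) + (-8) = 404; answer 404
Stage 2: W1 = 404; w = 404; squarings mod 516: 229^1=229, 229^2=325, 229^4=361, 229^8=289, 229^16=445, 229^32=397, 229^64=229, 229^128=325, 229^256=361; 229^404 = 229^4 * 229^16 * 229^128 * 229^256 = 109 (mod 516); answer 109

109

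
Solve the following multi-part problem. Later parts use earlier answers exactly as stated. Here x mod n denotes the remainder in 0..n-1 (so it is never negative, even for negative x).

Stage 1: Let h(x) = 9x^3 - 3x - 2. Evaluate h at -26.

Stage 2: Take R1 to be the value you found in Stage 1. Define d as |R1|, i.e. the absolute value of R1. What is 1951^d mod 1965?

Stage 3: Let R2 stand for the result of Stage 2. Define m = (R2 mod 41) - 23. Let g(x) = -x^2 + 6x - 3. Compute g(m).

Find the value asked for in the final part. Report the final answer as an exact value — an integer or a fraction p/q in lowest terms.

-283

Stage 1: 9*(-26)^3 - 3*(-26)^1 - 2 = (-158184) + (78) + (-2) = -158108; answer -158108
Stage 2: R1 = -158108; d = 158108; squarings mod 1965: 1951^1=1951, 1951^2=196, 1951^4=1081, 1951^8=1351, 1951^16=1681, 1951^32=91, 1951^64=421, 1951^128=391, 1951^256=1576, 1951^512=16, 1951^1024=256, 1951^2048=691, 1951^4096=1951, 1951^8192=196, 1951^16384=1081, 1951^32768=1351, 1951^65536=1681, 1951^131072=91; 1951^158108 = 1951^4 * 1951^8 * 1951^16 * 1951^128 * 1951^256 * 1951^2048 * 1951^8192 * 1951^16384 * 1951^131072 = 1936 (mod 1965); answer 1936
Stage 3: R2 = 1936; m = -14; -1*(-14)^2 + 6*(-14)^1 - 3 = (-196) + (-84) + (-3) = -283; answer -283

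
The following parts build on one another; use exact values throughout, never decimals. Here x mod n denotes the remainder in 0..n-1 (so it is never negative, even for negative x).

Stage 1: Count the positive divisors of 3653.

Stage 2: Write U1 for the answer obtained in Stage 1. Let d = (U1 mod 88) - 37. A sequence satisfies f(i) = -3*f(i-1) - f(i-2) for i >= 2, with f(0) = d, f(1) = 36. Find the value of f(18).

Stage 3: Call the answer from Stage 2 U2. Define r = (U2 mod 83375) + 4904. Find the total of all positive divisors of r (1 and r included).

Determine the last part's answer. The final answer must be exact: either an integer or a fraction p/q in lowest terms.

70434

Stage 1: 3653 = 13 * 281; number of divisors = (1+1) * (1+1) = 4; answer 4
Stage 2: U1 = 4; d = -33; f(2) = -3*(36) - 1*(-33) = -75; iterating: f(2)=-75, f(3)=189, f(4)=-492, f(5)=1287, f(6)=-3369, f(7)=8820, f(8)=-23091, f(9)=60453, f(10)=-158268, f(11)=414351, f(12)=-1084785, f(13)=2840004, f(14)=-7435227, f(15)=19465677, f(16)=-50961804, f(17)=133419735, f(18)=-349297401; answer -349297401
Stage 3: U2 = -349297401; r = 48753; 48753 = 3^2 * 5417; sigma = (1 + 3 + 9) * (1 + 5417) = 13 * 5418 = 70434; answer 70434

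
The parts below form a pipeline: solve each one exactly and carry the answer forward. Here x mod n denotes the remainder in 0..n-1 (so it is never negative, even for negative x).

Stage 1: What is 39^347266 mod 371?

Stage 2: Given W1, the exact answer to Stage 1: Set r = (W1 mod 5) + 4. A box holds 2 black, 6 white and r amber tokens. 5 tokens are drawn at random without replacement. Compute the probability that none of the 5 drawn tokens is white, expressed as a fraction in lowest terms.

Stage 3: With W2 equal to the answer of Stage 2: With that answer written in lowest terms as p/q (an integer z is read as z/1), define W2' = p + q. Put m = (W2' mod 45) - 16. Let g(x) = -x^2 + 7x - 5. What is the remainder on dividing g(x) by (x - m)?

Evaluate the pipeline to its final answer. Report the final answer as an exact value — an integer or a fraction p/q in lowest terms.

-49

Stage 1: squarings mod 371: 39^1=39, 39^2=37, 39^4=256, 39^8=240, 39^16=95, 39^32=121, 39^64=172, 39^128=275, 39^256=312, 39^512=142, 39^1024=130, 39^2048=205, 39^4096=102, 39^8192=16, 39^16384=256, 39^32768=240, 39^65536=95, 39^131072=121, 39^262144=172; 39^347266 = 39^2 * 39^128 * 39^1024 * 39^2048 * 39^16384 * 39^65536 * 39^262144 = 347 (mod 371); answer 347
Stage 2: W1 = 347; r = 6; total draws C(14,5) = 2002; favorable C(8,5) = 56; P = 4/143; answer 4/143
Stage 3: W2 = 4/143; threaded value p + q = 147; m = -4; remainder = value at the root: -1*(-4)^2 + 7*(-4)^1 - 5 = (-16) + (-28) + (-5) = -49; answer -49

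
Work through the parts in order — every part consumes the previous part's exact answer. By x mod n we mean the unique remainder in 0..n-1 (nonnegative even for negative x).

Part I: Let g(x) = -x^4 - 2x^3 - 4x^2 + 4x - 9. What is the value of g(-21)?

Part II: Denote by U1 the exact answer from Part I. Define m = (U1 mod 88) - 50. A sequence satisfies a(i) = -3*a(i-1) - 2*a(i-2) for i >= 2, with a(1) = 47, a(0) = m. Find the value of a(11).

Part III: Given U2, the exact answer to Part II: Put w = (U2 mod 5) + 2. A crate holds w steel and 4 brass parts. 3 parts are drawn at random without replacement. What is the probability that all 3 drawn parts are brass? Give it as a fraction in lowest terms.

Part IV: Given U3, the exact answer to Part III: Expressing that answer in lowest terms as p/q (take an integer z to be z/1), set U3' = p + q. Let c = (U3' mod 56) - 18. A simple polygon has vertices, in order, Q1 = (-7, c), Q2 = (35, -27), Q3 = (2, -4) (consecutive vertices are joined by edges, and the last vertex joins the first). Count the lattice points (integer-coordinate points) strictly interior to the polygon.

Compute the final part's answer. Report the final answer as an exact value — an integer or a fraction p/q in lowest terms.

Part I: -1*(-21)^4 - 2*(-21)^3 - 4*(-21)^2 + 4*(-21)^1 - 9 = (-194481) + (18522) + (-1764) + (-84) + (-9) = -177816; answer -177816
Part II: U1 = -177816; m = -18; a(2) = -3*(47) - 2*(-18) = -105; iterating: a(2)=-105, a(3)=221, a(4)=-453, a(5)=917, a(6)=-1845, a(7)=3701, a(8)=-7413, a(9)=14837, a(10)=-29685, a(11)=59381; answer 59381
Part III: U2 = 59381; w = 3; total draws C(7,3) = 35; favorable C(4,3) = 4; P = 4/35; answer 4/35
Part IV: U3 = 4/35; threaded value p + q = 39; c = 21; cross terms: (-7*-27 - 35*21)=-546, (35*-4 - 2*-27)=-86, (2*21 - -7*-4)=14; twice the area = |-618| = 618; area = 309; boundary points = 6 + 1 + 1 = 8; strictly interior points = area - boundary/2 + 1 = 306; answer 306

306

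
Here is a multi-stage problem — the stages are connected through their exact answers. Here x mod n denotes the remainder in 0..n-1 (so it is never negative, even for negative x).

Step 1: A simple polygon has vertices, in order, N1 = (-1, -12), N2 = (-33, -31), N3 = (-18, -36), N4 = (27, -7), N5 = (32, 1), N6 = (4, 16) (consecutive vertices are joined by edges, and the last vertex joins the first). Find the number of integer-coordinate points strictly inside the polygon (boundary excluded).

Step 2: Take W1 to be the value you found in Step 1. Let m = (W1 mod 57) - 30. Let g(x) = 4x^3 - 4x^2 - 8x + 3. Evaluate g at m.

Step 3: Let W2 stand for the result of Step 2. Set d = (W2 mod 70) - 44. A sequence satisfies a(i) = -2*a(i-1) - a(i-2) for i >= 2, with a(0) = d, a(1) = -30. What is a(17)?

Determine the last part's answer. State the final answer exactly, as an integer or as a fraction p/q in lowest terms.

Step 1: cross terms: (-1*-31 - -33*-12)=-365, (-33*-36 - -18*-31)=630, (-18*-7 - 27*-36)=1098, (27*1 - 32*-7)=251, (32*16 - 4*1)=508, (4*-12 - -1*16)=-32; twice the area = |2090| = 2090; area = 1045; boundary points = 1 + 5 + 1 + 1 + 1 + 1 = 10; strictly interior points = area - boundary/2 + 1 = 1041; answer 1041
Step 2: W1 = 1041; m = -15; 4*(-15)^3 - 4*(-15)^2 - 8*(-15)^1 + 3 = (-13500) + (-900) + (120) + (3) = -14277; answer -14277
Step 3: W2 = -14277; d = -41; a(2) = -2*(-30) - 1*(-41) = 101; iterating: a(2)=101, a(3)=-172, a(4)=243, a(5)=-314, a(6)=385, a(7)=-456, a(8)=527, a(9)=-598, a(10)=669, a(11)=-740, a(12)=811, a(13)=-882, a(14)=953, a(15)=-1024, a(16)=1095, a(17)=-1166; answer -1166

-1166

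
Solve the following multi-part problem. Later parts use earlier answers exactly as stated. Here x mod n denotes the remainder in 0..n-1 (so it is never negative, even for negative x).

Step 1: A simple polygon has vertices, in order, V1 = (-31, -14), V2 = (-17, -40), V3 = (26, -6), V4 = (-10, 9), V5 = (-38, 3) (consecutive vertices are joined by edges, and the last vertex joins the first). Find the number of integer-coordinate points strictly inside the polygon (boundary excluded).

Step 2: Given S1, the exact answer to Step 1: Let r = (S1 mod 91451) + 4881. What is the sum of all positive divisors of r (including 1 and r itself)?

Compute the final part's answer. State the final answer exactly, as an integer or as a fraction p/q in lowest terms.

Step 1: cross terms: (-31*-40 - -17*-14)=1002, (-17*-6 - 26*-40)=1142, (26*9 - -10*-6)=174, (-10*3 - -38*9)=312, (-38*-14 - -31*3)=625; twice the area = |3255| = 3255; area = 3255/2; boundary points = 2 + 1 + 3 + 2 + 1 = 9; strictly interior points = area - boundary/2 + 1 = 1624; answer 1624
Step 2: S1 = 1624; r = 6505; 6505 = 5 * 1301; sigma = (1 + 5) * (1 + 1301) = 6 * 1302 = 7812; answer 7812

7812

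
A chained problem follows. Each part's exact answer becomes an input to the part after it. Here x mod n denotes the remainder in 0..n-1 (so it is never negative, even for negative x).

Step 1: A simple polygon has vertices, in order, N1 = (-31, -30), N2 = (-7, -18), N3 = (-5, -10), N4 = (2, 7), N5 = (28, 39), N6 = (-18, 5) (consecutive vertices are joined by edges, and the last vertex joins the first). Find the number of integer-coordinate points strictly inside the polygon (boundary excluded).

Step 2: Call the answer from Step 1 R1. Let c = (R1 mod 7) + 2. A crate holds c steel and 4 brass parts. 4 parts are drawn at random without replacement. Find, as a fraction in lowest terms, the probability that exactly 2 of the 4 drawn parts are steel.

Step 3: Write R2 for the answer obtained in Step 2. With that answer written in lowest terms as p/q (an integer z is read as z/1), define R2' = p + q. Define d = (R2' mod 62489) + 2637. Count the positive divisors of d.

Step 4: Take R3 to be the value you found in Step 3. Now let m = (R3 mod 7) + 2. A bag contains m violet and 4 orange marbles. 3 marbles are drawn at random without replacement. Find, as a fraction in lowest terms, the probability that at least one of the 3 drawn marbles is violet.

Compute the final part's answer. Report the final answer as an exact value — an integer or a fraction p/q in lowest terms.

Step 1: cross terms: (-31*-18 - -7*-30)=348, (-7*-10 - -5*-18)=-20, (-5*7 - 2*-10)=-15, (2*39 - 28*7)=-118, (28*5 - -18*39)=842, (-18*-30 - -31*5)=695; twice the area = |1732| = 1732; area = 866; boundary points = 12 + 2 + 1 + 2 + 2 + 1 = 20; strictly interior points = area - boundary/2 + 1 = 857; answer 857
Step 2: R1 = 857; c = 5; total draws C(9,4) = 126; favorable C(5,2)*C(4,2) = 60; P = 10/21; answer 10/21
Step 3: R2 = 10/21; threaded value p + q = 31; d = 2668; 2668 = 2^2 * 23 * 29; number of divisors = (2+1) * (1+1) * (1+1) = 12; answer 12
Step 4: R3 = 12; m = 7; total draws C(11,3) = 165; complement C(4,3) = 4; favorable 165 - 4 = 161; P = 161/165; answer 161/165

161/165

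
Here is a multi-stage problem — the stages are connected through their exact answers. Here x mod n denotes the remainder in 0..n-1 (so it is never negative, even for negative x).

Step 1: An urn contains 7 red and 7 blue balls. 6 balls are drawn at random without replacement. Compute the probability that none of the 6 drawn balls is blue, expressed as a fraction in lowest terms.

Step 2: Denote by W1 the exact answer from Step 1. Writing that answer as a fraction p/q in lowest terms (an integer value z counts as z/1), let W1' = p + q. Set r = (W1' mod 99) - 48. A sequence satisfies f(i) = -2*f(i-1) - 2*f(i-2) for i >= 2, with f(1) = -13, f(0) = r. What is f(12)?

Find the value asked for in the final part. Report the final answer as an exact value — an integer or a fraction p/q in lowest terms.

896

Step 1: total draws C(14,6) = 3003; favorable C(7,6) = 7; P = 1/429; answer 1/429
Step 2: W1 = 1/429; threaded value p + q = 430; r = -14; f(2) = -2*(-13) - 2*(-14) = 54; iterating: f(2)=54, f(3)=-82, f(4)=56, f(5)=52, f(6)=-216, f(7)=328, f(8)=-224, f(9)=-208, f(10)=864, f(11)=-1312, f(12)=896; answer 896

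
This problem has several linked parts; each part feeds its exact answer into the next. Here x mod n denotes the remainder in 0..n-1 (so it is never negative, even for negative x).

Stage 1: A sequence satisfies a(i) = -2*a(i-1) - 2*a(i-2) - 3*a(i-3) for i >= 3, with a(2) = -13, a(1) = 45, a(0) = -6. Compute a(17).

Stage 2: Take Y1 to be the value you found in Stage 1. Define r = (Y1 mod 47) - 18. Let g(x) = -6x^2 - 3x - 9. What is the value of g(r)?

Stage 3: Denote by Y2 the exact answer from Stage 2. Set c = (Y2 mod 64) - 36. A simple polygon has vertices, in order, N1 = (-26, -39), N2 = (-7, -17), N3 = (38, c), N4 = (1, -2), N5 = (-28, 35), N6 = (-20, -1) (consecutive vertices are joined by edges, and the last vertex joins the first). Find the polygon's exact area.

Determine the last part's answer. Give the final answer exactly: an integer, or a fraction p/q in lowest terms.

1144

Stage 1: a(3) = -2*(-13) - 2*(45) - 3*(-6) = -46; iterating: a(3)=-46, a(4)=-17, a(5)=165, a(6)=-158, a(7)=37, a(8)=-253, a(9)=906, a(10)=-1417, a(11)=1781, a(12)=-3446, a(13)=7581, a(14)=-13613, a(15)=22402, a(16)=-40321, a(17)=76677; answer 76677
Stage 2: Y1 = 76677; r = 2; -6*(2)^2 - 3*(2)^1 - 9 = (-24) + (-6) + (-9) = -39; answer -39
Stage 3: Y2 = -39; c = -11; cross terms: (-26*-17 - -7*-39)=169, (-7*-11 - 38*-17)=723, (38*-2 - 1*-11)=-65, (1*35 - -28*-2)=-21, (-28*-1 - -20*35)=728, (-20*-39 - -26*-1)=754; twice the area = |2288| = 2288; area = 1144; answer 1144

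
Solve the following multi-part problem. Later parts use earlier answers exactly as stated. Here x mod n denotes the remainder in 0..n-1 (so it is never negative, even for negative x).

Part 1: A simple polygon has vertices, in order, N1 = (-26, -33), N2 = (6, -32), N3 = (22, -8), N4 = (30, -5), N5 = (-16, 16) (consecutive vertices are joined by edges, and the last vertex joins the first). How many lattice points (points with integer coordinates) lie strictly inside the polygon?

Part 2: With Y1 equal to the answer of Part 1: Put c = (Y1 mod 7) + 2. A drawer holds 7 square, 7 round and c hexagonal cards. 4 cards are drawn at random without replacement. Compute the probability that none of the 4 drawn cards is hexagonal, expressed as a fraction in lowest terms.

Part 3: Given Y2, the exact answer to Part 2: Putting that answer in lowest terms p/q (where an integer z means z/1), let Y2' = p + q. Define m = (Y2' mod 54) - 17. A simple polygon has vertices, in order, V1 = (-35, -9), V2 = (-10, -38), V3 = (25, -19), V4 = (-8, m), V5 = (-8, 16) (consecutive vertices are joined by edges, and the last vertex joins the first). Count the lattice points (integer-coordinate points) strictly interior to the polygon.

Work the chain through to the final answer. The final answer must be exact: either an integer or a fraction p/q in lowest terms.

Part 1: cross terms: (-26*-32 - 6*-33)=1030, (6*-8 - 22*-32)=656, (22*-5 - 30*-8)=130, (30*16 - -16*-5)=400, (-16*-33 - -26*16)=944; twice the area = |3160| = 3160; area = 1580; boundary points = 1 + 8 + 1 + 1 + 1 = 12; strictly interior points = area - boundary/2 + 1 = 1575; answer 1575
Part 2: Y1 = 1575; c = 2; total draws C(16,4) = 1820; favorable C(14,4) = 1001; P = 11/20; answer 11/20
Part 3: Y2 = 11/20; threaded value p + q = 31; m = 14; cross terms: (-35*-38 - -10*-9)=1240, (-10*-19 - 25*-38)=1140, (25*14 - -8*-19)=198, (-8*16 - -8*14)=-16, (-8*-9 - -35*16)=632; twice the area = |3194| = 3194; area = 1597; boundary points = 1 + 1 + 33 + 2 + 1 = 38; strictly interior points = area - boundary/2 + 1 = 1579; answer 1579

1579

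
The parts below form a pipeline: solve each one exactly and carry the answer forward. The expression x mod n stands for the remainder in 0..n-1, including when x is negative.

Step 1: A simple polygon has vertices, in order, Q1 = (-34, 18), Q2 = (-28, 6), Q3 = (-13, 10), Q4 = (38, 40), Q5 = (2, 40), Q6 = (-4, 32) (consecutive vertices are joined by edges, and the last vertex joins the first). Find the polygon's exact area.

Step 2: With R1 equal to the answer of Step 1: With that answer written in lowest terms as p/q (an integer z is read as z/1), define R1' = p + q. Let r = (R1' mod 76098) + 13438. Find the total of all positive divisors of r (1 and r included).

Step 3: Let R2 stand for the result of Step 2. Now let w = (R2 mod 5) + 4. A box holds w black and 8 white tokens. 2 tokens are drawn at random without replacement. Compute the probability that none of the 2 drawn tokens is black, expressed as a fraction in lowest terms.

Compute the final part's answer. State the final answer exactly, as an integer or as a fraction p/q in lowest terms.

Step 1: cross terms: (-34*6 - -28*18)=300, (-28*10 - -13*6)=-202, (-13*40 - 38*10)=-900, (38*40 - 2*40)=1440, (2*32 - -4*40)=224, (-4*18 - -34*32)=1016; twice the area = |1878| = 1878; area = 939; answer 939
Step 2: R1 = 939; threaded value p + q = 940; r = 14378; 14378 = 2 * 7 * 13 * 79; sigma = (1 + 2) * (1 + 7) * (1 + 13) * (1 + 79) = 3 * 8 * 14 * 80 = 26880; answer 26880
Step 3: R2 = 26880; w = 4; total draws C(12,2) = 66; favorable C(8,2) = 28; P = 14/33; answer 14/33

14/33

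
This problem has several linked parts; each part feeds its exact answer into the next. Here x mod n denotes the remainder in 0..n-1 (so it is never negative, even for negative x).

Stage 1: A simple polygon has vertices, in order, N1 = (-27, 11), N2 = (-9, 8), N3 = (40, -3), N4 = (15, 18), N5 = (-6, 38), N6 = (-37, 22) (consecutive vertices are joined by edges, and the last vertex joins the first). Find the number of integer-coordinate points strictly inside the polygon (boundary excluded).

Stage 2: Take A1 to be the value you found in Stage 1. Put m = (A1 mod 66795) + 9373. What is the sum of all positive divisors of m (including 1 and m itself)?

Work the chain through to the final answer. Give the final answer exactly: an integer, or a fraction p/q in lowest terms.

Stage 1: cross terms: (-27*8 - -9*11)=-117, (-9*-3 - 40*8)=-293, (40*18 - 15*-3)=765, (15*38 - -6*18)=678, (-6*22 - -37*38)=1274, (-37*11 - -27*22)=187; twice the area = |2494| = 2494; area = 1247; boundary points = 3 + 1 + 1 + 1 + 1 + 1 = 8; strictly interior points = area - boundary/2 + 1 = 1244; answer 1244
Stage 2: A1 = 1244; m = 10617; 10617 = 3 * 3539; sigma = (1 + 3) * (1 + 3539) = 4 * 3540 = 14160; answer 14160

14160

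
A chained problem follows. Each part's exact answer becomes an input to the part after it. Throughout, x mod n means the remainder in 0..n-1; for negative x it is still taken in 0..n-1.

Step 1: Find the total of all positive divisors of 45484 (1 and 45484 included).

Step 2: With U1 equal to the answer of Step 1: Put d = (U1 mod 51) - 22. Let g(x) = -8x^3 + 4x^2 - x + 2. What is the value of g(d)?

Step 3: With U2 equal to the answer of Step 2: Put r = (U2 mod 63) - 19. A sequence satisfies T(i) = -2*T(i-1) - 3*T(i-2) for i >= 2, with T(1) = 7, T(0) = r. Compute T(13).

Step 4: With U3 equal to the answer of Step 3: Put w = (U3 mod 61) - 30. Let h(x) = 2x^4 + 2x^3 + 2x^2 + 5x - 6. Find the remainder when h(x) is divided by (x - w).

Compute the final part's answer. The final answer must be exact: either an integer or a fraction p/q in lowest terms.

8

Step 1: 45484 = 2^2 * 83 * 137; sigma = (1 + 2 + 4) * (1 + 83) * (1 + 137) = 7 * 84 * 138 = 81144; answer 81144
Step 2: U1 = 81144; d = -19; -8*(-19)^3 + 4*(-19)^2 - 1*(-19)^1 + 2 = (54872) + (1444) + (19) + (2) = 56337; answer 56337
Step 3: U2 = 56337; r = -4; T(2) = -2*(7) - 3*(-4) = -2; iterating: T(2)=-2, T(3)=-17, T(4)=40, T(5)=-29, T(6)=-62, T(7)=211, T(8)=-236, T(9)=-161, T(10)=1030, T(11)=-1577, T(12)=64, T(13)=4603; answer 4603
Step 4: U3 = 4603; w = -2; remainder = value at the root: 2*(-2)^4 + 2*(-2)^3 + 2*(-2)^2 + 5*(-2)^1 - 6 = (32) + (-16) + (8) + (-10) + (-6) = 8; answer 8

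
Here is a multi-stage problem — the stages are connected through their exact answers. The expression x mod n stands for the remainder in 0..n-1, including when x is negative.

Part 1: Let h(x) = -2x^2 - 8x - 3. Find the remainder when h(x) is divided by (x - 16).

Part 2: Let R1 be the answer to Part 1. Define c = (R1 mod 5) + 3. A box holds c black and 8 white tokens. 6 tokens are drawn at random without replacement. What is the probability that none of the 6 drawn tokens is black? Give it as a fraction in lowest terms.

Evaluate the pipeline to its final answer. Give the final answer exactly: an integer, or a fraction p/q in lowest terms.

Part 1: remainder = value at the root: -2*(16)^2 - 8*(16)^1 - 3 = (-512) + (-128) + (-3) = -643; answer -643
Part 2: R1 = -643; c = 5; total draws C(13,6) = 1716; favorable C(8,6) = 28; P = 7/429; answer 7/429

7/429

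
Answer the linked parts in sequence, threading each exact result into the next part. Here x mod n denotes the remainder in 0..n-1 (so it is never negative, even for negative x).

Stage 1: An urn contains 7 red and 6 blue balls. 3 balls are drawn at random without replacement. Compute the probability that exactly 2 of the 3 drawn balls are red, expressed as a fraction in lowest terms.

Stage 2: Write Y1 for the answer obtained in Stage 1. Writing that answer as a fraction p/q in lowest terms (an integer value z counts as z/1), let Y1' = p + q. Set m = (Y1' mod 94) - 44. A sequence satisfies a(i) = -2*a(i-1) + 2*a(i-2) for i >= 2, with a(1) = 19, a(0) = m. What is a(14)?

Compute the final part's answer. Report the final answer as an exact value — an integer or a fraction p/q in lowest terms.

Stage 1: total draws C(13,3) = 286; favorable C(7,2)*C(6,1) = 126; P = 63/143; answer 63/143
Stage 2: Y1 = 63/143; threaded value p + q = 206; m = -26; a(2) = -2*(19) + 2*(-26) = -90; iterating: a(2)=-90, a(3)=218, a(4)=-616, a(5)=1668, a(6)=-4568, a(7)=12472, a(8)=-34080, a(9)=93104, a(10)=-254368, a(11)=694944, a(12)=-1898624, a(13)=5187136, a(14)=-14171520; answer -14171520

-14171520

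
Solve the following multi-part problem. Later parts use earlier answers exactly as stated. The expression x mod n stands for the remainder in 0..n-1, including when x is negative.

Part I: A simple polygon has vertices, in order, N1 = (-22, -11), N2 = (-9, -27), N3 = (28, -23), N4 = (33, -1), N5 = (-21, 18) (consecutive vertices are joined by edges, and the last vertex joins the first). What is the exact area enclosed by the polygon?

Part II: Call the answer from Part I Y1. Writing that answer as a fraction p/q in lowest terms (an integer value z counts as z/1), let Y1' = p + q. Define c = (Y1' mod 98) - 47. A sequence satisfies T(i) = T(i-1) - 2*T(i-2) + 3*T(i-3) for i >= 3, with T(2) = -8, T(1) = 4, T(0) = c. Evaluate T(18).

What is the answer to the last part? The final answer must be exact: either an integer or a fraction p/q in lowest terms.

3040

Part I: cross terms: (-22*-27 - -9*-11)=495, (-9*-23 - 28*-27)=963, (28*-1 - 33*-23)=731, (33*18 - -21*-1)=573, (-21*-11 - -22*18)=627; twice the area = |3389| = 3389; area = 3389/2; answer 3389/2
Part II: Y1 = 3389/2; threaded value p + q = 3391; c = 12; T(3) = 1*(-8) - 2*(4) + 3*(12) = 20; iterating: T(3)=20, T(4)=48, T(5)=-16, T(6)=-52, T(7)=124, T(8)=180, T(9)=-224, T(10)=-212, T(11)=776, T(12)=528, T(13)=-1660, T(14)=-388, T(15)=4516, T(16)=312, T(17)=-9884, T(18)=3040; answer 3040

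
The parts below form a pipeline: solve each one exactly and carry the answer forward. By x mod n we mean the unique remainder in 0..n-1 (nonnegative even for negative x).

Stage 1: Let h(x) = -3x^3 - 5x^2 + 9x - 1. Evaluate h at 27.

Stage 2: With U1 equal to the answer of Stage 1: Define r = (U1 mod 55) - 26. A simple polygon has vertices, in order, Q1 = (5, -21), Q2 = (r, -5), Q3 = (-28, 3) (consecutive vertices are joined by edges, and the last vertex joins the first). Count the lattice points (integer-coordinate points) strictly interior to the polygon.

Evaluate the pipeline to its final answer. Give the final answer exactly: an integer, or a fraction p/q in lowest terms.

Stage 1: -3*(27)^3 - 5*(27)^2 + 9*(27)^1 - 1 = (-59049) + (-3645) + (243) + (-1) = -62452; answer -62452
Stage 2: U1 = -62452; r = 2; cross terms: (5*-5 - 2*-21)=17, (2*3 - -28*-5)=-134, (-28*-21 - 5*3)=573; twice the area = |456| = 456; area = 228; boundary points = 1 + 2 + 3 = 6; strictly interior points = area - boundary/2 + 1 = 226; answer 226

226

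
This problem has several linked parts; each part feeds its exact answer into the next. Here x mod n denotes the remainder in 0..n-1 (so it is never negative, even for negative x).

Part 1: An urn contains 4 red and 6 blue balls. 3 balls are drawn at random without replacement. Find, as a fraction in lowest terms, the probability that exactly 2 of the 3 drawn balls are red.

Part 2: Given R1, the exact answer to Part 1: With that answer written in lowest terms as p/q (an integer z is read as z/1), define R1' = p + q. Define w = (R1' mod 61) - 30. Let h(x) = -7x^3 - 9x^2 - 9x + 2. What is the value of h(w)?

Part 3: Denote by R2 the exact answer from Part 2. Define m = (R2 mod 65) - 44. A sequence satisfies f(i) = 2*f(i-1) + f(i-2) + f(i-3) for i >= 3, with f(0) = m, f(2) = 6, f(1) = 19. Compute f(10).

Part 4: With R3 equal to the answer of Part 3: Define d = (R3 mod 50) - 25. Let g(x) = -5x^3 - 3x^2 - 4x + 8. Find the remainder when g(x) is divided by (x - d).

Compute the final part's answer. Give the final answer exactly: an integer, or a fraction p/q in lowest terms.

Part 1: total draws C(10,3) = 120; favorable C(4,2)*C(6,1) = 36; P = 3/10; answer 3/10
Part 2: R1 = 3/10; threaded value p + q = 13; w = -17; -7*(-17)^3 - 9*(-17)^2 - 9*(-17)^1 + 2 = (34391) + (-2601) + (153) + (2) = 31945; answer 31945
Part 3: R2 = 31945; m = -14; f(3) = 2*(6) + 1*(19) + 1*(-14) = 17; iterating: f(3)=17, f(4)=59, f(5)=141, f(6)=358, f(7)=916, f(8)=2331, f(9)=5936, f(10)=15119; answer 15119
Part 4: R3 = 15119; d = -6; remainder = value at the root: -5*(-6)^3 - 3*(-6)^2 - 4*(-6)^1 + 8 = (1080) + (-108) + (24) + (8) = 1004; answer 1004

1004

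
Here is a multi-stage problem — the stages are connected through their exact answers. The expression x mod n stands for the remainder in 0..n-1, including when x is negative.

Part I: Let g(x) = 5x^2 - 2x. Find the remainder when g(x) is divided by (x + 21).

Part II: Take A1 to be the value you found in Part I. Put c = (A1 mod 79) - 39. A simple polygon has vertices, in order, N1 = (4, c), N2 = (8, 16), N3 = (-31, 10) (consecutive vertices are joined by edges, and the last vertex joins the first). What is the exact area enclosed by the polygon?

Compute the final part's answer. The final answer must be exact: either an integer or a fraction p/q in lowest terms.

378

Part I: remainder = value at the root: 5*(-21)^2 - 2*(-21)^1 = (2205) + (42) = 2247; answer 2247
Part II: A1 = 2247; c = -4; cross terms: (4*16 - 8*-4)=96, (8*10 - -31*16)=576, (-31*-4 - 4*10)=84; twice the area = |756| = 756; area = 378; answer 378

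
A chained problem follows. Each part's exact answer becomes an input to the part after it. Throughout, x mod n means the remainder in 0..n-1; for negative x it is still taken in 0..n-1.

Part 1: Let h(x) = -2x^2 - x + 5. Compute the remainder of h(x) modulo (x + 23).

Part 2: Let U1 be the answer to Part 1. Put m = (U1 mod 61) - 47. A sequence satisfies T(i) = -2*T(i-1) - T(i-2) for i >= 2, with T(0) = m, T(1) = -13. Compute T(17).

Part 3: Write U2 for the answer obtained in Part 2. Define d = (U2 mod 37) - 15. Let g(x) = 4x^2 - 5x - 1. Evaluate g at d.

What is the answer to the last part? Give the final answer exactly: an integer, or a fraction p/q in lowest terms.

Part 1: remainder = value at the root: -2*(-23)^2 - 1*(-23)^1 + 5 = (-1058) + (23) + (5) = -1030; answer -1030
Part 2: U1 = -1030; m = -40; T(2) = -2*(-13) - 1*(-40) = 66; iterating: T(2)=66, T(3)=-119, T(4)=172, T(5)=-225, T(6)=278, T(7)=-331, T(8)=384, T(9)=-437, T(10)=490, T(11)=-543, T(12)=596, T(13)=-649, T(14)=702, T(15)=-755, T(16)=808, T(17)=-861; answer -861
Part 3: U2 = -861; d = 12; 4*(12)^2 - 5*(12)^1 - 1 = (576) + (-60) + (-1) = 515; answer 515

515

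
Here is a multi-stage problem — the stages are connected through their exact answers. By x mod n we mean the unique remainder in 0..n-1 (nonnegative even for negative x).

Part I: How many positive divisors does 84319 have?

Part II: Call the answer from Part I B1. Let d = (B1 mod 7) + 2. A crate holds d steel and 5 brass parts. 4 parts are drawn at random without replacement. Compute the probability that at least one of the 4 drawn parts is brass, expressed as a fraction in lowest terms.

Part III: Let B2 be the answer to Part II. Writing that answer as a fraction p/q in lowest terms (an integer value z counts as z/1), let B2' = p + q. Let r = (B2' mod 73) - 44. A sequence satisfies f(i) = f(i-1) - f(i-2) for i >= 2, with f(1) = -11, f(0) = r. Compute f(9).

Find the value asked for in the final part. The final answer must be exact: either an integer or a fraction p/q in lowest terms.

12

Part I: 84319 is prime, so its only divisors are 1 and 84319; count = 2; answer 2
Part II: B1 = 2; d = 4; total draws C(9,4) = 126; complement C(4,4) = 1; favorable 126 - 1 = 125; P = 125/126; answer 125/126
Part III: B2 = 125/126; threaded value p + q = 251; r = -12; f(2) = 1*(-11) - 1*(-12) = 1; iterating: f(2)=1, f(3)=12, f(4)=11, f(5)=-1, f(6)=-12, f(7)=-11, f(8)=1, f(9)=12; answer 12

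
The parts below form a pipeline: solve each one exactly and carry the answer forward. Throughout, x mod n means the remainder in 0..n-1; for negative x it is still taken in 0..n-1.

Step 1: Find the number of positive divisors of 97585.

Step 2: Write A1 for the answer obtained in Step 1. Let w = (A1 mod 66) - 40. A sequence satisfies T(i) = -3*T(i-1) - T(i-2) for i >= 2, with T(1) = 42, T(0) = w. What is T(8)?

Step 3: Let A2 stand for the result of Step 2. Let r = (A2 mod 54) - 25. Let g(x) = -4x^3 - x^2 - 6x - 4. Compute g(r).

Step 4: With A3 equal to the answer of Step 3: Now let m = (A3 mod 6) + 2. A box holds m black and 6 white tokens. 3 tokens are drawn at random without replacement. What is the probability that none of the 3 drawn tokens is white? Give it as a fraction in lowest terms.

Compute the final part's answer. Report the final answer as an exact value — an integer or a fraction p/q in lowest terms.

35/286

Step 1: 97585 = 5 * 29 * 673; number of divisors = (1+1) * (1+1) * (1+1) = 8; answer 8
Step 2: A1 = 8; w = -32; T(2) = -3*(42) - 1*(-32) = -94; iterating: T(2)=-94, T(3)=240, T(4)=-626, T(5)=1638, T(6)=-4288, T(7)=11226, T(8)=-29390; answer -29390
Step 3: A2 = -29390; r = 15; -4*(15)^3 - 1*(15)^2 - 6*(15)^1 - 4 = (-13500) + (-225) + (-90) + (-4) = -13819; answer -13819
Step 4: A3 = -13819; m = 7; total draws C(13,3) = 286; favorable C(7,3) = 35; P = 35/286; answer 35/286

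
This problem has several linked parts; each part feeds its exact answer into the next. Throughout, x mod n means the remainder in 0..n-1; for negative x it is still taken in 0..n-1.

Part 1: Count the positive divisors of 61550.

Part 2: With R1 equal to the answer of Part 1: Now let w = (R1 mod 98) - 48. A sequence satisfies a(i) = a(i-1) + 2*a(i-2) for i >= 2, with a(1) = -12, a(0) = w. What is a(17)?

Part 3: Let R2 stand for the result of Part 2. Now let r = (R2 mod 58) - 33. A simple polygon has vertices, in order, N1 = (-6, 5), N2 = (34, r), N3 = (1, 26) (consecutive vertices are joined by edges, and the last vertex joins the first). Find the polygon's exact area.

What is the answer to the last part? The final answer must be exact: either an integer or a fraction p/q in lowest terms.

Part 1: 61550 = 2 * 5^2 * 1231; number of divisors = (1+1) * (2+1) * (1+1) = 12; answer 12
Part 2: R1 = 12; w = -36; a(2) = 1*(-12) + 2*(-36) = -84; iterating: a(2)=-84, a(3)=-108, a(4)=-276, a(5)=-492, a(6)=-1044, a(7)=-2028, a(8)=-4116, a(9)=-8172, a(10)=-16404, a(11)=-32748, a(12)=-65556, a(13)=-131052, a(14)=-262164, a(15)=-524268, a(16)=-1048596, a(17)=-2097132; answer -2097132
Part 3: R2 = -2097132; r = -1; cross terms: (-6*-1 - 34*5)=-164, (34*26 - 1*-1)=885, (1*5 - -6*26)=161; twice the area = |882| = 882; area = 441; answer 441

441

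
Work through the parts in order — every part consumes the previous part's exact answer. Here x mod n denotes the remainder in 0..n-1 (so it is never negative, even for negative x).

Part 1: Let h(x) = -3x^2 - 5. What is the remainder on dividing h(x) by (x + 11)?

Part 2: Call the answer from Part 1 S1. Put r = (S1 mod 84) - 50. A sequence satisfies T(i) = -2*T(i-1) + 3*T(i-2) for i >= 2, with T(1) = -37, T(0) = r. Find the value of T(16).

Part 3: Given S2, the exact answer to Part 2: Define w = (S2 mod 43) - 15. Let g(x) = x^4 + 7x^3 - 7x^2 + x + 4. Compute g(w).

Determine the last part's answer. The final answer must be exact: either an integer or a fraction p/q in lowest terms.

7244

Part 1: remainder = value at the root: -3*(-11)^2 - 5 = (-363) + (-5) = -368; answer -368
Part 2: S1 = -368; r = 2; T(2) = -2*(-37) + 3*(2) = 80; iterating: T(2)=80, T(3)=-271, T(4)=782, T(5)=-2377, T(6)=7100, T(7)=-21331, T(8)=63962, T(9)=-191917, T(10)=575720, T(11)=-1727191, T(12)=5181542, T(13)=-15544657, T(14)=46633940, T(15)=-139901851, T(16)=419705522; answer 419705522
Part 3: S2 = 419705522; w = 8; 1*(8)^4 + 7*(8)^3 - 7*(8)^2 + 1*(8)^1 + 4 = (4096) + (3584) + (-448) + (8) + (4) = 7244; answer 7244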